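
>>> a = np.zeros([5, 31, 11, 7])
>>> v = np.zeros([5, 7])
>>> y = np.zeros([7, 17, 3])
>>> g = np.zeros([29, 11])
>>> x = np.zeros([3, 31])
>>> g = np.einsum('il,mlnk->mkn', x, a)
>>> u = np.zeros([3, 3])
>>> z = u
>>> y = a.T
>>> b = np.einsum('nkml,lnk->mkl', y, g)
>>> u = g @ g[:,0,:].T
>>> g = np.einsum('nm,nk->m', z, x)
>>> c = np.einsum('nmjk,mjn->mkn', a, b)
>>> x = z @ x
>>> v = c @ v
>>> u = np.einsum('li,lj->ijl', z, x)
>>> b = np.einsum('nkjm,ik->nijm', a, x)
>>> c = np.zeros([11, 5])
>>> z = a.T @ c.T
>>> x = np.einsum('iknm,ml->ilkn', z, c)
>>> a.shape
(5, 31, 11, 7)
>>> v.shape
(31, 7, 7)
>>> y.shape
(7, 11, 31, 5)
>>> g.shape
(3,)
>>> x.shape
(7, 5, 11, 31)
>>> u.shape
(3, 31, 3)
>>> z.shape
(7, 11, 31, 11)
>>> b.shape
(5, 3, 11, 7)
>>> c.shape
(11, 5)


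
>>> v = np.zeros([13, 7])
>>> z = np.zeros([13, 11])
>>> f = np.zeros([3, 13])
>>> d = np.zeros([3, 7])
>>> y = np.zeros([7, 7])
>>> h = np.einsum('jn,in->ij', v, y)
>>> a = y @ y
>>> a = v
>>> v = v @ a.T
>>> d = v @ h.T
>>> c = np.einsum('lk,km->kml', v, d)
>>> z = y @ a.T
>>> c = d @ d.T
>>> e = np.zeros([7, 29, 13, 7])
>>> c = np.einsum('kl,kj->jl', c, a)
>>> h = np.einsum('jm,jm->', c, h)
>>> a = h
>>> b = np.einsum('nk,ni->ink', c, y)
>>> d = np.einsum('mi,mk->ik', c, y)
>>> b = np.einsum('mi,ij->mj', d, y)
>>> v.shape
(13, 13)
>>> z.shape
(7, 13)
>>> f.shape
(3, 13)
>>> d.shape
(13, 7)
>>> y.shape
(7, 7)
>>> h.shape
()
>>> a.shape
()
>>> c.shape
(7, 13)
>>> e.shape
(7, 29, 13, 7)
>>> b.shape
(13, 7)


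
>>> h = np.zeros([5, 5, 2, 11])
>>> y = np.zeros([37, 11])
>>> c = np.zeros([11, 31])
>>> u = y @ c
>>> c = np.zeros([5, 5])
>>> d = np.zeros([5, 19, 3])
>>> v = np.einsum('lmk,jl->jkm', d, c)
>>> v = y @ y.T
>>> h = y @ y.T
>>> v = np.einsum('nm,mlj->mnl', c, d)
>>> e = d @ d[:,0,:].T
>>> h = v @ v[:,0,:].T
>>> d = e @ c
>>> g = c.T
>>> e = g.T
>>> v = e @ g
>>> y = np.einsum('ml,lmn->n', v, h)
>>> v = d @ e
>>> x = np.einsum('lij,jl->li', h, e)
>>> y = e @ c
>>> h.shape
(5, 5, 5)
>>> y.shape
(5, 5)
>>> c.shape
(5, 5)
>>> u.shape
(37, 31)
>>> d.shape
(5, 19, 5)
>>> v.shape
(5, 19, 5)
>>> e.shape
(5, 5)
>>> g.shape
(5, 5)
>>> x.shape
(5, 5)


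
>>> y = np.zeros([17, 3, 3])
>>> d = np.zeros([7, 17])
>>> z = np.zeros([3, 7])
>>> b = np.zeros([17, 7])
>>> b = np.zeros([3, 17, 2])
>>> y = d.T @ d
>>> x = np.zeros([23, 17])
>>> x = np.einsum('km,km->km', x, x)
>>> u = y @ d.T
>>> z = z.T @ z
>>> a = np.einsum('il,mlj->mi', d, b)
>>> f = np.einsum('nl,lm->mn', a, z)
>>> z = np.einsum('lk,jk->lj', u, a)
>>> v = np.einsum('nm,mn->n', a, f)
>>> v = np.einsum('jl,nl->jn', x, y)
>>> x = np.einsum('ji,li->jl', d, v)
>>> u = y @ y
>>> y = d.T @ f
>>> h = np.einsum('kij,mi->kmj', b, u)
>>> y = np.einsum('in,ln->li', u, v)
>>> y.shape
(23, 17)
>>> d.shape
(7, 17)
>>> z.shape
(17, 3)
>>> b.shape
(3, 17, 2)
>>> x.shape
(7, 23)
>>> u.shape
(17, 17)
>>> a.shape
(3, 7)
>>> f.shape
(7, 3)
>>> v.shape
(23, 17)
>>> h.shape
(3, 17, 2)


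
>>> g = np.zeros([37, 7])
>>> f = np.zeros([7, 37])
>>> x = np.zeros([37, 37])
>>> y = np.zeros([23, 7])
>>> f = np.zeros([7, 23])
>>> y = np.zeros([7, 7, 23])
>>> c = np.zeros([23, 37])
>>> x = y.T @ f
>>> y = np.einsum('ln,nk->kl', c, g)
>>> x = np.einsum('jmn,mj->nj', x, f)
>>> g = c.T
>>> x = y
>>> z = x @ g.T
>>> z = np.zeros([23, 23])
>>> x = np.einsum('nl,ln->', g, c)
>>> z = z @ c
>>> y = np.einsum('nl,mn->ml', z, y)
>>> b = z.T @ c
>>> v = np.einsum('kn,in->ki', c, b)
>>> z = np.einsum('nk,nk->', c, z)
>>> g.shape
(37, 23)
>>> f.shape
(7, 23)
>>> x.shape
()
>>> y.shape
(7, 37)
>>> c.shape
(23, 37)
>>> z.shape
()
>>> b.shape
(37, 37)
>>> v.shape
(23, 37)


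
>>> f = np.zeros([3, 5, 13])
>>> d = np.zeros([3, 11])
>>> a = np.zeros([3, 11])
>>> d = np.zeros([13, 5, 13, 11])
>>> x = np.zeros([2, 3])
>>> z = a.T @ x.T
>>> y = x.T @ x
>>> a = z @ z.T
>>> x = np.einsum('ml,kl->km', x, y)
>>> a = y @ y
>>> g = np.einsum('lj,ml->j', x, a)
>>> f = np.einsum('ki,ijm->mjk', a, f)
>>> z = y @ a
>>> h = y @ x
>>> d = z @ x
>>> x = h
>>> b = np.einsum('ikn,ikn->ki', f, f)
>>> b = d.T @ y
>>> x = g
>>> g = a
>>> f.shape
(13, 5, 3)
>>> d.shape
(3, 2)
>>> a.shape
(3, 3)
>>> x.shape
(2,)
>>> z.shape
(3, 3)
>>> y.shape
(3, 3)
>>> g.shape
(3, 3)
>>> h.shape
(3, 2)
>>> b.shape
(2, 3)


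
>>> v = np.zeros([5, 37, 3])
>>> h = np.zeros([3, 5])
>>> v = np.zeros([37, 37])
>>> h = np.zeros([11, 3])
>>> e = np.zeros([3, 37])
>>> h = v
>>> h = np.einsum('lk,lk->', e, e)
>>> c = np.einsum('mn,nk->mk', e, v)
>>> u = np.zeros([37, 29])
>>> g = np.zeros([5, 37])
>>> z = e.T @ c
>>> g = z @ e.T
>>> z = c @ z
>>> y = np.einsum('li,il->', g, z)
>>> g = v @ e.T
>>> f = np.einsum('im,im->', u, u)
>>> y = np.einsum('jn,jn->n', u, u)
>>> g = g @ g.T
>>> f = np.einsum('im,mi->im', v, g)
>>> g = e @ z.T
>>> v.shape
(37, 37)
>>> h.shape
()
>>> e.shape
(3, 37)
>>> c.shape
(3, 37)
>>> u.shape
(37, 29)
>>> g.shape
(3, 3)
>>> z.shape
(3, 37)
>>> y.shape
(29,)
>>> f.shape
(37, 37)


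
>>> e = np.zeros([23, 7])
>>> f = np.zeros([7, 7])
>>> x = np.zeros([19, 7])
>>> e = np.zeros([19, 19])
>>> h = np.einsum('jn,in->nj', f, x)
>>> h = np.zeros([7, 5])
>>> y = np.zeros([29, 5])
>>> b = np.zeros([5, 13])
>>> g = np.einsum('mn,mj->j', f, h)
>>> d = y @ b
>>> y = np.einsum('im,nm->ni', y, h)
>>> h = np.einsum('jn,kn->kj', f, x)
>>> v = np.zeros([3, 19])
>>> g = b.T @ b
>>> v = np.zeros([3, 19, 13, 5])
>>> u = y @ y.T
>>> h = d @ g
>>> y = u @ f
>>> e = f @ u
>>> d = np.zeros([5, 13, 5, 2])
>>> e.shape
(7, 7)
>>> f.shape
(7, 7)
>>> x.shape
(19, 7)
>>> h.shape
(29, 13)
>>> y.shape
(7, 7)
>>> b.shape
(5, 13)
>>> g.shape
(13, 13)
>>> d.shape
(5, 13, 5, 2)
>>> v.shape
(3, 19, 13, 5)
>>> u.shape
(7, 7)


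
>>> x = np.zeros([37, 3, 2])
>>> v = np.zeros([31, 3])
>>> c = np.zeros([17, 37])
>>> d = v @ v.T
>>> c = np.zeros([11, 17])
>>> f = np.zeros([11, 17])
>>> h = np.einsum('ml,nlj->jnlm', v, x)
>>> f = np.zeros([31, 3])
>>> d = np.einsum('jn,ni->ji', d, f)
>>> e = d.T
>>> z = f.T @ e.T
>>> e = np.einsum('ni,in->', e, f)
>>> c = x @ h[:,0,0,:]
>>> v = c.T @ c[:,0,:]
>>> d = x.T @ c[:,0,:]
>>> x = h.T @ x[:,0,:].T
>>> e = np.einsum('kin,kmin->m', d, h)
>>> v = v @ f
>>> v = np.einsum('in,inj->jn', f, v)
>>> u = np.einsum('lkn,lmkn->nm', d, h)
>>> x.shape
(31, 3, 37, 37)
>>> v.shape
(3, 3)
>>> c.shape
(37, 3, 31)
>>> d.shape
(2, 3, 31)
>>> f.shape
(31, 3)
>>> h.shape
(2, 37, 3, 31)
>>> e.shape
(37,)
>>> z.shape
(3, 3)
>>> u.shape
(31, 37)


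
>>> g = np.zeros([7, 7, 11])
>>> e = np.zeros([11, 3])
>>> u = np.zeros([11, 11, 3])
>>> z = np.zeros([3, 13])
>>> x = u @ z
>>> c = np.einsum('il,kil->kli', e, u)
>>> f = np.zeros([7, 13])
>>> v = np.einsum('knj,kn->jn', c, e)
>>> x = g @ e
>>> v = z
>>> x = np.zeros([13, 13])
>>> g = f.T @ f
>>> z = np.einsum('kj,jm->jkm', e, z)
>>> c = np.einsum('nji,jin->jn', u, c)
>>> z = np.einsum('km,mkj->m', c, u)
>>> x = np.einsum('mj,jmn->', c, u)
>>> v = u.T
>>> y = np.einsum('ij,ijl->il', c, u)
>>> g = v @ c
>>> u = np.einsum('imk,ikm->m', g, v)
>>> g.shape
(3, 11, 11)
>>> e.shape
(11, 3)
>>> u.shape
(11,)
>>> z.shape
(11,)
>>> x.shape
()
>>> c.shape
(11, 11)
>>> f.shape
(7, 13)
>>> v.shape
(3, 11, 11)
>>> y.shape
(11, 3)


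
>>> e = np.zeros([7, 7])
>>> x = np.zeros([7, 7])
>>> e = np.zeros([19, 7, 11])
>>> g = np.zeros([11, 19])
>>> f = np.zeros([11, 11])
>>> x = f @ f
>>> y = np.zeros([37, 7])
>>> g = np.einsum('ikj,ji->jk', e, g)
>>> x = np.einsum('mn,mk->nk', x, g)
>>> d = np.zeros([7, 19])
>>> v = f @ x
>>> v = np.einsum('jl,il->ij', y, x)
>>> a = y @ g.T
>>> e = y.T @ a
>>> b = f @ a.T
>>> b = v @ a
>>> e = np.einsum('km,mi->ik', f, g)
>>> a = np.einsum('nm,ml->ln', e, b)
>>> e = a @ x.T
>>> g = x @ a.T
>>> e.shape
(11, 11)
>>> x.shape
(11, 7)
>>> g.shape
(11, 11)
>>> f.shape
(11, 11)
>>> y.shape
(37, 7)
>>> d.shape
(7, 19)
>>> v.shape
(11, 37)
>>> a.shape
(11, 7)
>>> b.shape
(11, 11)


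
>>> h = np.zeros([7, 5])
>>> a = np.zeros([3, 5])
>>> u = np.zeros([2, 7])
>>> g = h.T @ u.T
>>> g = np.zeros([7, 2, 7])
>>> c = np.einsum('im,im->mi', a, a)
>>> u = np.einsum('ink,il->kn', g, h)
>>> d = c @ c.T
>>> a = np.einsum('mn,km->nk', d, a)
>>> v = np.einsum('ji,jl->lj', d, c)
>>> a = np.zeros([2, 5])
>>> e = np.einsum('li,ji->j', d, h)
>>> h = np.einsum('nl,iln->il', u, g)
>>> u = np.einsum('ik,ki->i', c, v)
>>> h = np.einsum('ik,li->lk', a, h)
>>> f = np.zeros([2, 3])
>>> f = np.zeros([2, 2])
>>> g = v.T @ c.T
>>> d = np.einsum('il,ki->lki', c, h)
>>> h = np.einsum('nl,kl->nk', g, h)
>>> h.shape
(5, 7)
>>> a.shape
(2, 5)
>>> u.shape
(5,)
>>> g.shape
(5, 5)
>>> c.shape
(5, 3)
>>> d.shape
(3, 7, 5)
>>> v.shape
(3, 5)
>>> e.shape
(7,)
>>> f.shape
(2, 2)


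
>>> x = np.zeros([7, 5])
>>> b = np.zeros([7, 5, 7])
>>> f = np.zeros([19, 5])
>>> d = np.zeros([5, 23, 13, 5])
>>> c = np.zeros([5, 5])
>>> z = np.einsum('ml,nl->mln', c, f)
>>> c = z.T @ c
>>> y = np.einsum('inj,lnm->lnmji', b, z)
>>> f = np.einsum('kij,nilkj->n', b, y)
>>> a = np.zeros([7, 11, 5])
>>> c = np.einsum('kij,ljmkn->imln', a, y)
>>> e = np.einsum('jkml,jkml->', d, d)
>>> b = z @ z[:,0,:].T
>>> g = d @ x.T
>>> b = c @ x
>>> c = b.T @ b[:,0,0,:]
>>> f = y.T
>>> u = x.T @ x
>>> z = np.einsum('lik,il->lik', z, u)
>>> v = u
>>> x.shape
(7, 5)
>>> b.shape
(11, 19, 5, 5)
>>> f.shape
(7, 7, 19, 5, 5)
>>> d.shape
(5, 23, 13, 5)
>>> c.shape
(5, 5, 19, 5)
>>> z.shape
(5, 5, 19)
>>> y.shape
(5, 5, 19, 7, 7)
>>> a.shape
(7, 11, 5)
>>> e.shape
()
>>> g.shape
(5, 23, 13, 7)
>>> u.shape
(5, 5)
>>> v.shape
(5, 5)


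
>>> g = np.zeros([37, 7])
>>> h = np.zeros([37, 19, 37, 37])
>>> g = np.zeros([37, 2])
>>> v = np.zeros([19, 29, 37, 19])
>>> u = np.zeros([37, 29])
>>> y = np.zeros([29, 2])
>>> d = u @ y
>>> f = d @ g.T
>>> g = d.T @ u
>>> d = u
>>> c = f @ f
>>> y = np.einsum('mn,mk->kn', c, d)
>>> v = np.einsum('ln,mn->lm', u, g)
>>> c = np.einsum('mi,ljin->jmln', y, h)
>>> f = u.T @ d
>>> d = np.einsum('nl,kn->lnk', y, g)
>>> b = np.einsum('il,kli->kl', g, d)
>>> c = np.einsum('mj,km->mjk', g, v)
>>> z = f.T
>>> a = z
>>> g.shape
(2, 29)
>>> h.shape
(37, 19, 37, 37)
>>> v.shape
(37, 2)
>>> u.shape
(37, 29)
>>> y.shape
(29, 37)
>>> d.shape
(37, 29, 2)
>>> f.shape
(29, 29)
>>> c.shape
(2, 29, 37)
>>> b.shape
(37, 29)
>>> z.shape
(29, 29)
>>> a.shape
(29, 29)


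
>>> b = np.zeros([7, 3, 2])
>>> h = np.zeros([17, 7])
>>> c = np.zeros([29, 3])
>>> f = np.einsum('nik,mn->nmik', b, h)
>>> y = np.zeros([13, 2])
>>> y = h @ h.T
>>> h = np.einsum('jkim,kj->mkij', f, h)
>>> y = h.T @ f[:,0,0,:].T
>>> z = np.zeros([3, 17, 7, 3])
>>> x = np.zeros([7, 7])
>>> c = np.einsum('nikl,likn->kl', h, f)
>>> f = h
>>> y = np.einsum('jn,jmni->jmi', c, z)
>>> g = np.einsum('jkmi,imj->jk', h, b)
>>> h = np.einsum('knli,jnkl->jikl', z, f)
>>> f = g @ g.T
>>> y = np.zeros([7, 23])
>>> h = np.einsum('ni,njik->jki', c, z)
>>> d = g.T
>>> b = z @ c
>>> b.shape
(3, 17, 7, 7)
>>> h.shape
(17, 3, 7)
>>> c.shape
(3, 7)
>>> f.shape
(2, 2)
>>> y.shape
(7, 23)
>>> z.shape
(3, 17, 7, 3)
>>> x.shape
(7, 7)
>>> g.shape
(2, 17)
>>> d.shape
(17, 2)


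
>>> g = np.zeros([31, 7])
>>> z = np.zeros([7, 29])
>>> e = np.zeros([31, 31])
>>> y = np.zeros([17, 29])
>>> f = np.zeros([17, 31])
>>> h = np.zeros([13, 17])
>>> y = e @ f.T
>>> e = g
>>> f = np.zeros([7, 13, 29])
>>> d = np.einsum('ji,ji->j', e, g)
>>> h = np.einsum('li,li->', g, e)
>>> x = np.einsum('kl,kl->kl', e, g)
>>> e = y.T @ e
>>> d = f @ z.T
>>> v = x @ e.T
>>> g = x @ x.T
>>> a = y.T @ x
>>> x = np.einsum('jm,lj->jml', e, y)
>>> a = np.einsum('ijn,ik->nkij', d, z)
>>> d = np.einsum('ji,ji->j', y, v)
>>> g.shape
(31, 31)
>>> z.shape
(7, 29)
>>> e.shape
(17, 7)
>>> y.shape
(31, 17)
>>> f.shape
(7, 13, 29)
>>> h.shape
()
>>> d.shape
(31,)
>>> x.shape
(17, 7, 31)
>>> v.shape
(31, 17)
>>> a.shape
(7, 29, 7, 13)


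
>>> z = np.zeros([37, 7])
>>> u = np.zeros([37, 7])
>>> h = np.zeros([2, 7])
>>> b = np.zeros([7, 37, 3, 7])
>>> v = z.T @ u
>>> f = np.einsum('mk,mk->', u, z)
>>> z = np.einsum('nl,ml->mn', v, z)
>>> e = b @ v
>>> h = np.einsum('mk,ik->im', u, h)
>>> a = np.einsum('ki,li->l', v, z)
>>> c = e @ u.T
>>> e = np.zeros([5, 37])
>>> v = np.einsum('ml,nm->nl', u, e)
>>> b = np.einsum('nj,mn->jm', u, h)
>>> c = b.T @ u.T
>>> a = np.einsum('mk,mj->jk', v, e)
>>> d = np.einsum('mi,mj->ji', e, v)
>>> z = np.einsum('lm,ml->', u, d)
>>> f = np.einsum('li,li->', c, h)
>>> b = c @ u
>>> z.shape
()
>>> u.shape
(37, 7)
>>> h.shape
(2, 37)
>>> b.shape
(2, 7)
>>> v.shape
(5, 7)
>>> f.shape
()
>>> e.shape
(5, 37)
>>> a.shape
(37, 7)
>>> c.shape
(2, 37)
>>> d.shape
(7, 37)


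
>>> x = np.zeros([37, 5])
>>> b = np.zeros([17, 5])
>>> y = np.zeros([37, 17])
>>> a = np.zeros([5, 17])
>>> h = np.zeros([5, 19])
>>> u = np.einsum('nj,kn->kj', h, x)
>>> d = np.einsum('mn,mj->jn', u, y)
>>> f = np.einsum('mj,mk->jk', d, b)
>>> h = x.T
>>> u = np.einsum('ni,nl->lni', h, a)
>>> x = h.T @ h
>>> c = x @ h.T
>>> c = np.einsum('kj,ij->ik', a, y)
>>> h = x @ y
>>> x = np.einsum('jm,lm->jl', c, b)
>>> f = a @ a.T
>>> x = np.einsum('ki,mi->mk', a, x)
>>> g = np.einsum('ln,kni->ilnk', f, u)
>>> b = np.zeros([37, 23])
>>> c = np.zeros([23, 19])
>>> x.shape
(37, 5)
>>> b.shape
(37, 23)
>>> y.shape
(37, 17)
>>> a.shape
(5, 17)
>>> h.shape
(37, 17)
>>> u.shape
(17, 5, 37)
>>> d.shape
(17, 19)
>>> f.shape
(5, 5)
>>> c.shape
(23, 19)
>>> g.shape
(37, 5, 5, 17)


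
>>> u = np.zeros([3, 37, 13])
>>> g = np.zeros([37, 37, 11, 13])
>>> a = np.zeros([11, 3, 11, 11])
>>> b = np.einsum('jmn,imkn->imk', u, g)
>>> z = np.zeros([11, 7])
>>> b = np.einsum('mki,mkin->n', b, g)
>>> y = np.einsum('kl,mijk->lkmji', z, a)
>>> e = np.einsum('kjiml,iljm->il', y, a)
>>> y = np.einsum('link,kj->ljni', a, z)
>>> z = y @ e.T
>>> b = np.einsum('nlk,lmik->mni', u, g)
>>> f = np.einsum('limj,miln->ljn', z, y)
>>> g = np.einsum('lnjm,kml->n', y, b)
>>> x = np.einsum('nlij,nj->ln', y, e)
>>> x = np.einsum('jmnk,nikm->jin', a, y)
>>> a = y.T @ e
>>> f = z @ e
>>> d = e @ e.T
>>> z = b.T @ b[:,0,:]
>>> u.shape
(3, 37, 13)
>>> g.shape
(7,)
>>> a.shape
(3, 11, 7, 3)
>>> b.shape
(37, 3, 11)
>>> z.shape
(11, 3, 11)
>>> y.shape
(11, 7, 11, 3)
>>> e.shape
(11, 3)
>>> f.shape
(11, 7, 11, 3)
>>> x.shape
(11, 7, 11)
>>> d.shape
(11, 11)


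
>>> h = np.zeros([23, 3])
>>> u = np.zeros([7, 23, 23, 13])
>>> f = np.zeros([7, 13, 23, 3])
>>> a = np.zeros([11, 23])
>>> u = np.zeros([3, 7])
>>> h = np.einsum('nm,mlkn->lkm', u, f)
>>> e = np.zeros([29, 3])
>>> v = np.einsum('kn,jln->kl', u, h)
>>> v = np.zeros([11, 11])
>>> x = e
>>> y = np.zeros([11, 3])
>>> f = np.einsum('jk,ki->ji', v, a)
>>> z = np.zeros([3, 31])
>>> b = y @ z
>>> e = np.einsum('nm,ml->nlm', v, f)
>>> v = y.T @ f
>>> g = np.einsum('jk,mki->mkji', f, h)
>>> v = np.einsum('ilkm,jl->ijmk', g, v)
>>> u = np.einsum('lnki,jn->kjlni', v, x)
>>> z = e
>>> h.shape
(13, 23, 7)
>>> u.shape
(7, 29, 13, 3, 11)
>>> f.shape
(11, 23)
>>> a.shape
(11, 23)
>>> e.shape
(11, 23, 11)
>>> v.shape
(13, 3, 7, 11)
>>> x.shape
(29, 3)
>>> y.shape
(11, 3)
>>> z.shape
(11, 23, 11)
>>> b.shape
(11, 31)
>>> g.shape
(13, 23, 11, 7)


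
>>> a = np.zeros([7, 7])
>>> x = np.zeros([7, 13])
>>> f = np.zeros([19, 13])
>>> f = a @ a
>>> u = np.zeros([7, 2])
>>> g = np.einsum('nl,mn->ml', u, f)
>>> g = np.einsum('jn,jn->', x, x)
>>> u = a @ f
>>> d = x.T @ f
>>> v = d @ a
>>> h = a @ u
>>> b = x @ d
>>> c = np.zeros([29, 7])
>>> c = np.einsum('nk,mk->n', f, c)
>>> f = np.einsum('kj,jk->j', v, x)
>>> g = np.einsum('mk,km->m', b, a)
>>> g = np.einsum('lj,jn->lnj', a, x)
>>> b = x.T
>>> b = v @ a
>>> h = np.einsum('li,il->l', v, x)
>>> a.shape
(7, 7)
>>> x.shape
(7, 13)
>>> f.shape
(7,)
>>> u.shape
(7, 7)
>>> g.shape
(7, 13, 7)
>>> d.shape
(13, 7)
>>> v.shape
(13, 7)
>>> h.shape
(13,)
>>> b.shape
(13, 7)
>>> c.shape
(7,)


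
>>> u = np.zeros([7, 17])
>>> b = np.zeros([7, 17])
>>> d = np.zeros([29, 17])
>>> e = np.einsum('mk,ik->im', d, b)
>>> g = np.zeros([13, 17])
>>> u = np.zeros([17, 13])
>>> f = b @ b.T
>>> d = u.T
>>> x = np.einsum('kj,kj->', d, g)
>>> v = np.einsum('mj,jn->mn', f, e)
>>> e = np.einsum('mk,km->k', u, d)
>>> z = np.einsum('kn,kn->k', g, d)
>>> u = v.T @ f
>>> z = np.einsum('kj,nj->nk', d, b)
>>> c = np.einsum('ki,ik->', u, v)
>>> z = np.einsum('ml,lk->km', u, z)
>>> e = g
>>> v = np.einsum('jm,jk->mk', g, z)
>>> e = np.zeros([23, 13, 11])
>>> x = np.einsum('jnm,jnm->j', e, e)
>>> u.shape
(29, 7)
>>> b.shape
(7, 17)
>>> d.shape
(13, 17)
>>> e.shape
(23, 13, 11)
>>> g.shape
(13, 17)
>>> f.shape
(7, 7)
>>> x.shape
(23,)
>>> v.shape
(17, 29)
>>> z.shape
(13, 29)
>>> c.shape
()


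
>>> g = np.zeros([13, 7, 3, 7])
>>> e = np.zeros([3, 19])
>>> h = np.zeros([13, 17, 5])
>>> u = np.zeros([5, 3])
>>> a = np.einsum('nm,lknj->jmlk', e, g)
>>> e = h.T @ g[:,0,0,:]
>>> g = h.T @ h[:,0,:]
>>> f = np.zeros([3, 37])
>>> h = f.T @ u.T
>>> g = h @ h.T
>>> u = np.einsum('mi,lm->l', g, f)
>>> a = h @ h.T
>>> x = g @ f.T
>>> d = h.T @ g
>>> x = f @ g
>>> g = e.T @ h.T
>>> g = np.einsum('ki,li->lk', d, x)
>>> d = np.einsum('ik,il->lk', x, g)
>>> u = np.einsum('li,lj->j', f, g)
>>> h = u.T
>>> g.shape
(3, 5)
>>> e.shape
(5, 17, 7)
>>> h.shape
(5,)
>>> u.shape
(5,)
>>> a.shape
(37, 37)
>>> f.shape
(3, 37)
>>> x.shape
(3, 37)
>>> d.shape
(5, 37)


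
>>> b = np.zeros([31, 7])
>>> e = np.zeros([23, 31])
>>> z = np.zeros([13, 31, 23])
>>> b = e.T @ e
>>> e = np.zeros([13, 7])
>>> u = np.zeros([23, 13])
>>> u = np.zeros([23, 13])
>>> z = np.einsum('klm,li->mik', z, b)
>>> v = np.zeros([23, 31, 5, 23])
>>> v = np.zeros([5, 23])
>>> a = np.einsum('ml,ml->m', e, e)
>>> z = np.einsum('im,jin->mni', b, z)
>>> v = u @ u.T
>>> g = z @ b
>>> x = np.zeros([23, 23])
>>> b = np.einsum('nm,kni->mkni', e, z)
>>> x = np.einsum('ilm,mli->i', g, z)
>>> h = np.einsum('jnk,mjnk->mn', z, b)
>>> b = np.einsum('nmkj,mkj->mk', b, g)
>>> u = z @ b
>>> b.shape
(31, 13)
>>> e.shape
(13, 7)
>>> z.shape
(31, 13, 31)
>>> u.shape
(31, 13, 13)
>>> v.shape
(23, 23)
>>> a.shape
(13,)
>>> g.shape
(31, 13, 31)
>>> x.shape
(31,)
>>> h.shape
(7, 13)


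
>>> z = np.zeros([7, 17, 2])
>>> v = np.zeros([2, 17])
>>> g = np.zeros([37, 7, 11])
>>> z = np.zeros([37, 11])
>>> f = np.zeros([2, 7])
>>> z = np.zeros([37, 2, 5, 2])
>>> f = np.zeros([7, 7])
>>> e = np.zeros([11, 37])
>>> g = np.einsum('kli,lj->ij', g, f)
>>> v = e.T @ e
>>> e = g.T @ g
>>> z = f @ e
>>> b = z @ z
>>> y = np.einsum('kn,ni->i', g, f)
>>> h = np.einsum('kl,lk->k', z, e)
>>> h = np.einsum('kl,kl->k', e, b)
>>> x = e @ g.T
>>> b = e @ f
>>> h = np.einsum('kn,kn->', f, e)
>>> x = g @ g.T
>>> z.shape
(7, 7)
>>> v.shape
(37, 37)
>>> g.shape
(11, 7)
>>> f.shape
(7, 7)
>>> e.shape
(7, 7)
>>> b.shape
(7, 7)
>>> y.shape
(7,)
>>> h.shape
()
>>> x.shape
(11, 11)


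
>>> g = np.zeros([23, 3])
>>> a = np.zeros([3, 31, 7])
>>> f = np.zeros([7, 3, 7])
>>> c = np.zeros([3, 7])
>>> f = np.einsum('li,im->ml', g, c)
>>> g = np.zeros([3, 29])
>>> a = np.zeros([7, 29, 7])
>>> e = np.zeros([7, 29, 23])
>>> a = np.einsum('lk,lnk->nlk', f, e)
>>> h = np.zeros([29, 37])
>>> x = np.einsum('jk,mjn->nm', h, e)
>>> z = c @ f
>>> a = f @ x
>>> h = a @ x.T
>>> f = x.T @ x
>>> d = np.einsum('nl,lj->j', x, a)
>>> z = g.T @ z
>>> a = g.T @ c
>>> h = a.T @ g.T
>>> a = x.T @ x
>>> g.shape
(3, 29)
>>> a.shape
(7, 7)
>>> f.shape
(7, 7)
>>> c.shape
(3, 7)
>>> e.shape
(7, 29, 23)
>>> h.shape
(7, 3)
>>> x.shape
(23, 7)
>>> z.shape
(29, 23)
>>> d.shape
(7,)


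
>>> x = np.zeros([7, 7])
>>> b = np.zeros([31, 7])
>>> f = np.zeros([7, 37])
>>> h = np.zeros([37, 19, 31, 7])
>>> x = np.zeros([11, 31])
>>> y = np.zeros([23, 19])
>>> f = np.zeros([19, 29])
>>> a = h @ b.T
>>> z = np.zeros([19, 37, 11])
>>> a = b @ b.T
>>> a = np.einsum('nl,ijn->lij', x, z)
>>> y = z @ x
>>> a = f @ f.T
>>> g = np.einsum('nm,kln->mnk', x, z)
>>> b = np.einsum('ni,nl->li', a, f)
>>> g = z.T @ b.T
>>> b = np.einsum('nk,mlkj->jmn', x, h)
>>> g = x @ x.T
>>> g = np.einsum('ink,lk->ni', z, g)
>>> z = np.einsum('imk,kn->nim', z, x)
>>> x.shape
(11, 31)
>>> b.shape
(7, 37, 11)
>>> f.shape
(19, 29)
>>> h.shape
(37, 19, 31, 7)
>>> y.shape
(19, 37, 31)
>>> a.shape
(19, 19)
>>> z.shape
(31, 19, 37)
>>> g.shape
(37, 19)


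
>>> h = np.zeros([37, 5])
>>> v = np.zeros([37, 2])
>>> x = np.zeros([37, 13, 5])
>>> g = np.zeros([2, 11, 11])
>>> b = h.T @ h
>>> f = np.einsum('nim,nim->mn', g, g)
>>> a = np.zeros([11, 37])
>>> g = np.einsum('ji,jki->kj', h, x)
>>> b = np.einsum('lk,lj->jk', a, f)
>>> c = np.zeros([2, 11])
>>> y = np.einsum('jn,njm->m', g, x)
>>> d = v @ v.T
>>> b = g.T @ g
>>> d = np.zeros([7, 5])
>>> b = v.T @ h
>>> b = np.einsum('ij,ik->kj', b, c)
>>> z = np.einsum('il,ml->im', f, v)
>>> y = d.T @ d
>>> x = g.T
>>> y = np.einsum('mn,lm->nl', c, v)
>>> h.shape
(37, 5)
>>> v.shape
(37, 2)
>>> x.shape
(37, 13)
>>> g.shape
(13, 37)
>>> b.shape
(11, 5)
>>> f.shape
(11, 2)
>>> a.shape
(11, 37)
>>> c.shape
(2, 11)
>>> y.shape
(11, 37)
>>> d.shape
(7, 5)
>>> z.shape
(11, 37)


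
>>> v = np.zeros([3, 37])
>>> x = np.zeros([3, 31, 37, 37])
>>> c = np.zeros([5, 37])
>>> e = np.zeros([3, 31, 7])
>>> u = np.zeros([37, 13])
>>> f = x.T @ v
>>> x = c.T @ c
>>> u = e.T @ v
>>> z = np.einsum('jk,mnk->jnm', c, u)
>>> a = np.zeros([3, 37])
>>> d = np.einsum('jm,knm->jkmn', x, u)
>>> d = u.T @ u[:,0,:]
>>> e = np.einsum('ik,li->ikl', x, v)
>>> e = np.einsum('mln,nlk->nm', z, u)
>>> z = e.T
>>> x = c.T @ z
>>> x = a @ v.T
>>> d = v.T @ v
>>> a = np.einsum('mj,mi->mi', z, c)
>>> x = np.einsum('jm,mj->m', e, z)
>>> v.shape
(3, 37)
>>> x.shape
(5,)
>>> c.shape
(5, 37)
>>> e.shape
(7, 5)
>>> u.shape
(7, 31, 37)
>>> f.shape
(37, 37, 31, 37)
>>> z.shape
(5, 7)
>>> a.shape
(5, 37)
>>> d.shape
(37, 37)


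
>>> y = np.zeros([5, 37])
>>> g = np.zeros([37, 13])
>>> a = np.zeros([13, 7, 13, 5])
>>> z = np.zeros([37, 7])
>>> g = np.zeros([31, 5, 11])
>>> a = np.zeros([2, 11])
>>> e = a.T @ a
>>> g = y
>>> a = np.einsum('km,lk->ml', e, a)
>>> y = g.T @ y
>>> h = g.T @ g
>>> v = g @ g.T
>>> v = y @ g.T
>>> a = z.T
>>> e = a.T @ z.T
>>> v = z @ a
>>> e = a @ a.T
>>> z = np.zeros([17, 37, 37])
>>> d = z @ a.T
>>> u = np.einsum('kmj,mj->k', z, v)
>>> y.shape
(37, 37)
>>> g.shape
(5, 37)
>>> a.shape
(7, 37)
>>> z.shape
(17, 37, 37)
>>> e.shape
(7, 7)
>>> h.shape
(37, 37)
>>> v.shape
(37, 37)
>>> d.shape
(17, 37, 7)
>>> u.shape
(17,)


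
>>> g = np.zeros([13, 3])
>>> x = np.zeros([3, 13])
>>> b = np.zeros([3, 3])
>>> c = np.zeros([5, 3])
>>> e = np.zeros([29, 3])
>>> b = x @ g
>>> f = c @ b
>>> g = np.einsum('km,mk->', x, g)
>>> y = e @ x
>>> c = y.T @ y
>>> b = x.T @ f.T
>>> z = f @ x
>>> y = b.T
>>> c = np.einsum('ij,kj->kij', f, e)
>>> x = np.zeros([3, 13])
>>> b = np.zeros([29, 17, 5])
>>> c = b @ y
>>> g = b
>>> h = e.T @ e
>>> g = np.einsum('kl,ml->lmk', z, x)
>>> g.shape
(13, 3, 5)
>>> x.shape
(3, 13)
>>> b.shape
(29, 17, 5)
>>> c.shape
(29, 17, 13)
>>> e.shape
(29, 3)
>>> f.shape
(5, 3)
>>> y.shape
(5, 13)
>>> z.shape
(5, 13)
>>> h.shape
(3, 3)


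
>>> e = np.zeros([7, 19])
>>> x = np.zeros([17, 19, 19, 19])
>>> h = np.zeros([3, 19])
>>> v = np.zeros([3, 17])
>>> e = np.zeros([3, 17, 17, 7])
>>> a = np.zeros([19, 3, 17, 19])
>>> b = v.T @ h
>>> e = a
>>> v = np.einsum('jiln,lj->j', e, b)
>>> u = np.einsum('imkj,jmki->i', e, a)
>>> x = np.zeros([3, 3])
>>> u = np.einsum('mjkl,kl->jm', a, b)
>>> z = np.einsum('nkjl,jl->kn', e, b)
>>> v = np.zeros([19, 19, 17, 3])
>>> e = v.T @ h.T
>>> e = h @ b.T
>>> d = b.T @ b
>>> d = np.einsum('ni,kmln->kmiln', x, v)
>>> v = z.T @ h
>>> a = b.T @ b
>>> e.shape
(3, 17)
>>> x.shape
(3, 3)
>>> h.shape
(3, 19)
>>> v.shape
(19, 19)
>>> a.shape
(19, 19)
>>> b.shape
(17, 19)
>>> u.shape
(3, 19)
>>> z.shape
(3, 19)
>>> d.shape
(19, 19, 3, 17, 3)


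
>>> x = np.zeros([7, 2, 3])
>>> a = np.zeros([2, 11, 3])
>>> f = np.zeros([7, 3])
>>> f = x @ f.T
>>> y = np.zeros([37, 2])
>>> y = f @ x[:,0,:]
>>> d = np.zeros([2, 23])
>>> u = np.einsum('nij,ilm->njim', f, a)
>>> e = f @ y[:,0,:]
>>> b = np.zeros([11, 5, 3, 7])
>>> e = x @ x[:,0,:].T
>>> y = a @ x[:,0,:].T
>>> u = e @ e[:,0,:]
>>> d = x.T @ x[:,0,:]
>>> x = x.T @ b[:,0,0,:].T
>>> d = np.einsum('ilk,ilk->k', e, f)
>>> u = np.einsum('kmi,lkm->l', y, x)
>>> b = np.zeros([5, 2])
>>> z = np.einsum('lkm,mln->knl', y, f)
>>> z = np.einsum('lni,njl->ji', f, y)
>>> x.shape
(3, 2, 11)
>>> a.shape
(2, 11, 3)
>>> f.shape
(7, 2, 7)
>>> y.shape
(2, 11, 7)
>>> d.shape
(7,)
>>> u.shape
(3,)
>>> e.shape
(7, 2, 7)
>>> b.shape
(5, 2)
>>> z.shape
(11, 7)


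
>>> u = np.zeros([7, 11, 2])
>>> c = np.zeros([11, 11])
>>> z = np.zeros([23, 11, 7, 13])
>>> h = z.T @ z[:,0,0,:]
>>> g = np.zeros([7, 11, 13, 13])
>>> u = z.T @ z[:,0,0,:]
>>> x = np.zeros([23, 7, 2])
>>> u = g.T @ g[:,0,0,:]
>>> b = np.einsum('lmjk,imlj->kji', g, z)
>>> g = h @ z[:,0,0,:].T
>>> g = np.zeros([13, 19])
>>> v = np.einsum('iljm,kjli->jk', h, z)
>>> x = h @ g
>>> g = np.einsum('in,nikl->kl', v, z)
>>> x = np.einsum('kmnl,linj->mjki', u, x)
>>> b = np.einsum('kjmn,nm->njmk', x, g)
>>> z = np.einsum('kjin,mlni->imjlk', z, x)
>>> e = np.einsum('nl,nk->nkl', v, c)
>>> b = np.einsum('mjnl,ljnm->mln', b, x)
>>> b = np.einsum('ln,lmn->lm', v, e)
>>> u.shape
(13, 13, 11, 13)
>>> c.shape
(11, 11)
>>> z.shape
(7, 13, 11, 19, 23)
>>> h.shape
(13, 7, 11, 13)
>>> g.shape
(7, 13)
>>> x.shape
(13, 19, 13, 7)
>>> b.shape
(11, 11)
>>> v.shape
(11, 23)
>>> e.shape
(11, 11, 23)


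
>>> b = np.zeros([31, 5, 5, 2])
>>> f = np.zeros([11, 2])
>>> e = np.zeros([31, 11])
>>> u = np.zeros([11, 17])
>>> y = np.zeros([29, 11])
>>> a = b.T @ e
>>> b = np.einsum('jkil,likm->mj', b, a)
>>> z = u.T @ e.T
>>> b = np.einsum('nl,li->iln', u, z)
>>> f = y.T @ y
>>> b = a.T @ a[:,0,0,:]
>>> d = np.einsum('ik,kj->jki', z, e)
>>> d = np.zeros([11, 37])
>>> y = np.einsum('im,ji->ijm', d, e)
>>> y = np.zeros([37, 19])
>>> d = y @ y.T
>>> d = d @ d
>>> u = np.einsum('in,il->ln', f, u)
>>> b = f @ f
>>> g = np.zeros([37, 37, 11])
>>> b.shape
(11, 11)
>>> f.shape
(11, 11)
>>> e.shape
(31, 11)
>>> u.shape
(17, 11)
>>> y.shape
(37, 19)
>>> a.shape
(2, 5, 5, 11)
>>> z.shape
(17, 31)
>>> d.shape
(37, 37)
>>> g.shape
(37, 37, 11)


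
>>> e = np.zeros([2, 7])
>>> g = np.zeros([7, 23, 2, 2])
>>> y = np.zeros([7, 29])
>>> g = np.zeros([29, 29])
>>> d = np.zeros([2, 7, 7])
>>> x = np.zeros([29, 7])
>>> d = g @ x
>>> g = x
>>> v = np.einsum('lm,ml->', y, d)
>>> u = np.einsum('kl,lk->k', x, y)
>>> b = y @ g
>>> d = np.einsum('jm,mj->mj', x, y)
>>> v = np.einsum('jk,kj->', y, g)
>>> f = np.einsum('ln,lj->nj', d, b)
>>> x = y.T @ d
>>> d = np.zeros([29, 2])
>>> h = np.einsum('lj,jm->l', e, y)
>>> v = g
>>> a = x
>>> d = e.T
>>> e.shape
(2, 7)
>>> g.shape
(29, 7)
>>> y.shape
(7, 29)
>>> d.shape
(7, 2)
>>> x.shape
(29, 29)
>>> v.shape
(29, 7)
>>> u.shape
(29,)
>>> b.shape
(7, 7)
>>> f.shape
(29, 7)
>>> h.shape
(2,)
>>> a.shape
(29, 29)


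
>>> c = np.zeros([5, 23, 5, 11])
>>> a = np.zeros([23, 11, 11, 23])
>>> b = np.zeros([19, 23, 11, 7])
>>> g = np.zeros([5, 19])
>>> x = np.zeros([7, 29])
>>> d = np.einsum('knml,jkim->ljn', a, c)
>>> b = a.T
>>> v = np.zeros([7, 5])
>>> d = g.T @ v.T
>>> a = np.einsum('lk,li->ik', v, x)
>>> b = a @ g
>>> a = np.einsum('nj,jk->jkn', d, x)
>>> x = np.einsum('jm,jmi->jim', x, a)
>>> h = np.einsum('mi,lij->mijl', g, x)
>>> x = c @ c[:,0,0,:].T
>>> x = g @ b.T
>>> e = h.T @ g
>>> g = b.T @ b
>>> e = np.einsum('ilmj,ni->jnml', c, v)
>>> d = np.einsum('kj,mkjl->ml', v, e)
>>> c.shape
(5, 23, 5, 11)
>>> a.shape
(7, 29, 19)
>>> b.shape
(29, 19)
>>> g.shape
(19, 19)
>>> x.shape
(5, 29)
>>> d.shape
(11, 23)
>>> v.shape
(7, 5)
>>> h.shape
(5, 19, 29, 7)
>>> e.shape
(11, 7, 5, 23)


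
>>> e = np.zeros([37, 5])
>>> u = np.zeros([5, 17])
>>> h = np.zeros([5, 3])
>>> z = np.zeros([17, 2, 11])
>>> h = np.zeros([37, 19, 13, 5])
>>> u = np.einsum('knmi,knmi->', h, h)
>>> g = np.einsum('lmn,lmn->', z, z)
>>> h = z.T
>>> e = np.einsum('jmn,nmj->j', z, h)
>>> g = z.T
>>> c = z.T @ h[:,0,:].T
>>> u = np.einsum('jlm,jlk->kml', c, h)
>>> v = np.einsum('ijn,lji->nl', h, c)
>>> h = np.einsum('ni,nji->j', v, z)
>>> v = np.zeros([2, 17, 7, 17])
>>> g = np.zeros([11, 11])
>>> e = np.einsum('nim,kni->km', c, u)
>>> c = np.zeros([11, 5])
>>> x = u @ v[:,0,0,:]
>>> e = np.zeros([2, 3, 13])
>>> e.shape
(2, 3, 13)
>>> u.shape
(17, 11, 2)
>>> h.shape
(2,)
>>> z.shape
(17, 2, 11)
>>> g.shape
(11, 11)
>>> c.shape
(11, 5)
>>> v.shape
(2, 17, 7, 17)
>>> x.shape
(17, 11, 17)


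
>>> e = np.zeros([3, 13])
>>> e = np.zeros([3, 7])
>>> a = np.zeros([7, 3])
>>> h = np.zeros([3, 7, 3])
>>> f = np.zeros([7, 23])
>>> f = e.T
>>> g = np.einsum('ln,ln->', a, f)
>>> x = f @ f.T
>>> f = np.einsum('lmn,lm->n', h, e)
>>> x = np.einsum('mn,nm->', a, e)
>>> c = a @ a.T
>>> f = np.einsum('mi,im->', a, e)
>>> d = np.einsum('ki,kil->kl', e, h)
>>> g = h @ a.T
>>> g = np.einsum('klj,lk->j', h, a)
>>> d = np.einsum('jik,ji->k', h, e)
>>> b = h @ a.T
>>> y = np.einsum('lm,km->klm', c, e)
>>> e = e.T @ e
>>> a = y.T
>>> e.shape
(7, 7)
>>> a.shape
(7, 7, 3)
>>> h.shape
(3, 7, 3)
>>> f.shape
()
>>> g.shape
(3,)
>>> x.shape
()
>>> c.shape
(7, 7)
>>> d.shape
(3,)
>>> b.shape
(3, 7, 7)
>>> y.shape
(3, 7, 7)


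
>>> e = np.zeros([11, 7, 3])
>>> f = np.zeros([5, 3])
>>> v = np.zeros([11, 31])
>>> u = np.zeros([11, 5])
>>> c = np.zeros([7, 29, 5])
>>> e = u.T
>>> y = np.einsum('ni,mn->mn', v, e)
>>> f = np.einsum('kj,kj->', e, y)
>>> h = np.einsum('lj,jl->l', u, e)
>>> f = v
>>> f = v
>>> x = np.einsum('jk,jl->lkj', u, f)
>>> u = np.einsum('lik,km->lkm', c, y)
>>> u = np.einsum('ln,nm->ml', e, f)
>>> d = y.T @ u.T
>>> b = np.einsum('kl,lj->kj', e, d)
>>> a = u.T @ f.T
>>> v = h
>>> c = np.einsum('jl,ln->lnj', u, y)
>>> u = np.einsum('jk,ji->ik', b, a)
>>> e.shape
(5, 11)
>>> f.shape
(11, 31)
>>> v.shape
(11,)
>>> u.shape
(11, 31)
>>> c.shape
(5, 11, 31)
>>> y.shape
(5, 11)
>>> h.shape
(11,)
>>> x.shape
(31, 5, 11)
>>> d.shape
(11, 31)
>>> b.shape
(5, 31)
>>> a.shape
(5, 11)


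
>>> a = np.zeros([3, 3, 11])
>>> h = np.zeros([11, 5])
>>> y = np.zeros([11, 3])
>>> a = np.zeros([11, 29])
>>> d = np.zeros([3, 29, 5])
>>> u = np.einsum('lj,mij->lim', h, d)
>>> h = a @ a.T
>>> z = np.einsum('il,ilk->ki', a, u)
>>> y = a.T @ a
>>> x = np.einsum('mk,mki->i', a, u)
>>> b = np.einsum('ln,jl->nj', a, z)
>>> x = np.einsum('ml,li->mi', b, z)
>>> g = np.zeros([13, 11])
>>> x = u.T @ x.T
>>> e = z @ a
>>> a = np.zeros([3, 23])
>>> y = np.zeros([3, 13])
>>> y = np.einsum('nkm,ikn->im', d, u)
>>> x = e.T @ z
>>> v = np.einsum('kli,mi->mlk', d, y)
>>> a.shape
(3, 23)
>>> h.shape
(11, 11)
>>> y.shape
(11, 5)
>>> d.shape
(3, 29, 5)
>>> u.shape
(11, 29, 3)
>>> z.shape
(3, 11)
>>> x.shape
(29, 11)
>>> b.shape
(29, 3)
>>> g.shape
(13, 11)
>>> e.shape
(3, 29)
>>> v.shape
(11, 29, 3)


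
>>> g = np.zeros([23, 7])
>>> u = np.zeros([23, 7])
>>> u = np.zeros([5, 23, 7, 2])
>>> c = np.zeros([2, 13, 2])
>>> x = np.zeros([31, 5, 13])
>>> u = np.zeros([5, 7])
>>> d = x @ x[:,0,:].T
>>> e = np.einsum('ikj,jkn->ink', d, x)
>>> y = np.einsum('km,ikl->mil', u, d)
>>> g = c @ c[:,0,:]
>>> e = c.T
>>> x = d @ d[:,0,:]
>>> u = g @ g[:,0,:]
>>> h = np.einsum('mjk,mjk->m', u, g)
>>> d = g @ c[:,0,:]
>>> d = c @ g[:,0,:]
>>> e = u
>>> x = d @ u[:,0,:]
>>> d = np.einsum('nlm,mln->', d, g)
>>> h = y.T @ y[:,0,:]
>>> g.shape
(2, 13, 2)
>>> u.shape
(2, 13, 2)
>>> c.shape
(2, 13, 2)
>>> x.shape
(2, 13, 2)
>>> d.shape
()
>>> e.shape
(2, 13, 2)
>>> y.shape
(7, 31, 31)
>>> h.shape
(31, 31, 31)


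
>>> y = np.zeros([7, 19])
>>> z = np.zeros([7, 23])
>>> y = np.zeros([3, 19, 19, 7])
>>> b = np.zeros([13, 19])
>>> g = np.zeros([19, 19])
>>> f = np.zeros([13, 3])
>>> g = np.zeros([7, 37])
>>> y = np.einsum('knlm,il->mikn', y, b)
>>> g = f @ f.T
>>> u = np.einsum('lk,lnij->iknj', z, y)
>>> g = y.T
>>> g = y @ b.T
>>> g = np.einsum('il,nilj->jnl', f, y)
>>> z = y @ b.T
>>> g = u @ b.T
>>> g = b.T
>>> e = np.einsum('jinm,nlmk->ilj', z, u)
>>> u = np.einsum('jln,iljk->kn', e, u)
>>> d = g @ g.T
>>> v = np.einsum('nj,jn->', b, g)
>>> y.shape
(7, 13, 3, 19)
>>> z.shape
(7, 13, 3, 13)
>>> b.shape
(13, 19)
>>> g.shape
(19, 13)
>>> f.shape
(13, 3)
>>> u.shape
(19, 7)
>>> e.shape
(13, 23, 7)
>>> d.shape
(19, 19)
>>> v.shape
()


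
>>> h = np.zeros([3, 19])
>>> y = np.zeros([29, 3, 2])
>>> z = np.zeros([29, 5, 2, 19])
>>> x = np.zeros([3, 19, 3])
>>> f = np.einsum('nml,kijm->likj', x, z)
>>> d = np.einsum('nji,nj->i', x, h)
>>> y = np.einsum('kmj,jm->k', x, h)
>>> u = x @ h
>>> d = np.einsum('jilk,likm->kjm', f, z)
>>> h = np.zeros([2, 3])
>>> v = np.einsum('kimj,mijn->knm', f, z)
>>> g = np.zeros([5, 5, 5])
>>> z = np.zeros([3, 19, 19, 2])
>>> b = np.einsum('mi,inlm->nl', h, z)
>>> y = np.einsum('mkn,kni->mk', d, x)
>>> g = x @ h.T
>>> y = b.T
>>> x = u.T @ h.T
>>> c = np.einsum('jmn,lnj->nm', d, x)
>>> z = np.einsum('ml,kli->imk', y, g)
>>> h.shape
(2, 3)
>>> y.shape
(19, 19)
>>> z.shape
(2, 19, 3)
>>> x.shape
(19, 19, 2)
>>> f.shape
(3, 5, 29, 2)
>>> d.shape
(2, 3, 19)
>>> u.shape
(3, 19, 19)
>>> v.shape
(3, 19, 29)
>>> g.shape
(3, 19, 2)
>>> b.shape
(19, 19)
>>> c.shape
(19, 3)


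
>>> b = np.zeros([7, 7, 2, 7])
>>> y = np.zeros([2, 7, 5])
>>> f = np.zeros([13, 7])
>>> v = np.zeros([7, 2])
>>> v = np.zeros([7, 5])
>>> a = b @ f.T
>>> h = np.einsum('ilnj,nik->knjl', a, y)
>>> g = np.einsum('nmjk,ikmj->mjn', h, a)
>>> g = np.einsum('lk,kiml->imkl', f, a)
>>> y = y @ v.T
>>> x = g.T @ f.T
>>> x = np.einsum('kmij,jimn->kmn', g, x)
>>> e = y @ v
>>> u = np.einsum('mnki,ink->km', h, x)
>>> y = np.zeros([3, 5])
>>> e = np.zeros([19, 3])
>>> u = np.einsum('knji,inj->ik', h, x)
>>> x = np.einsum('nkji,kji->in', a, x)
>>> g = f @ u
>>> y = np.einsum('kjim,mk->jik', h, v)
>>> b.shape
(7, 7, 2, 7)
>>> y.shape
(2, 13, 5)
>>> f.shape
(13, 7)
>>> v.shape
(7, 5)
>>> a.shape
(7, 7, 2, 13)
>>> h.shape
(5, 2, 13, 7)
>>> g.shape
(13, 5)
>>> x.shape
(13, 7)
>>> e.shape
(19, 3)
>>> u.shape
(7, 5)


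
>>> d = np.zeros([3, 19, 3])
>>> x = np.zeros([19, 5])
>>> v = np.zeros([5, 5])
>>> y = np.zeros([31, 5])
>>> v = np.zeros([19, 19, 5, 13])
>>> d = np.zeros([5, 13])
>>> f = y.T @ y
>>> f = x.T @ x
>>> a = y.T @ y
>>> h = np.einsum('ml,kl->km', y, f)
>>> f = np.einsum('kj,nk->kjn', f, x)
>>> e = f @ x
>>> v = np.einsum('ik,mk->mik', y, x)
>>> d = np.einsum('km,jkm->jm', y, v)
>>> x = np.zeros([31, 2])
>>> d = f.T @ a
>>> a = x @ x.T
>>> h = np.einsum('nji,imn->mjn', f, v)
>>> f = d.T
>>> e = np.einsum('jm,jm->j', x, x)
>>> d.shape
(19, 5, 5)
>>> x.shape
(31, 2)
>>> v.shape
(19, 31, 5)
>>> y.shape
(31, 5)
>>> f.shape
(5, 5, 19)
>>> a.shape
(31, 31)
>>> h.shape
(31, 5, 5)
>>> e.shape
(31,)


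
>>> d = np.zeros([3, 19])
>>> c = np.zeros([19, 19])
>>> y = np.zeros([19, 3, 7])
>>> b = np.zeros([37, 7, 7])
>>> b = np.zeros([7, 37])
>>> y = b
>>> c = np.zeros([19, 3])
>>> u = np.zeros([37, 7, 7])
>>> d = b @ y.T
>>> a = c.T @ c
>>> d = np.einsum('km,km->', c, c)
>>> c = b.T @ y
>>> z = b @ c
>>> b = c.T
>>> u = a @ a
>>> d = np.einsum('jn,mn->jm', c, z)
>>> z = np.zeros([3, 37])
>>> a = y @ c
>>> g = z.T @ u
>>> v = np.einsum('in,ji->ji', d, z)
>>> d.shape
(37, 7)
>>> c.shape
(37, 37)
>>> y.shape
(7, 37)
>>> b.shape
(37, 37)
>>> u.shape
(3, 3)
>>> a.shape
(7, 37)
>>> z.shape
(3, 37)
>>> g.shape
(37, 3)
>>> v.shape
(3, 37)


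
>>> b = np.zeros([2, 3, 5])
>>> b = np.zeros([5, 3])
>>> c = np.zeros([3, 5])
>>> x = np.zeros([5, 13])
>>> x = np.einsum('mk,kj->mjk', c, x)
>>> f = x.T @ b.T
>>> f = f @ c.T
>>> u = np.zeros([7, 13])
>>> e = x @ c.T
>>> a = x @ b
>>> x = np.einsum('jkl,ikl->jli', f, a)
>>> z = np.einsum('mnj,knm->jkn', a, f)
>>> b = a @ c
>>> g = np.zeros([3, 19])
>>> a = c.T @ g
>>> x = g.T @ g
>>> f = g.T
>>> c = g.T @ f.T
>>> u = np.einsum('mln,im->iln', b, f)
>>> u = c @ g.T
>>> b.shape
(3, 13, 5)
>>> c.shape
(19, 19)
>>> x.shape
(19, 19)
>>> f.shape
(19, 3)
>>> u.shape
(19, 3)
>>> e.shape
(3, 13, 3)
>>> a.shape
(5, 19)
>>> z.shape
(3, 5, 13)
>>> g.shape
(3, 19)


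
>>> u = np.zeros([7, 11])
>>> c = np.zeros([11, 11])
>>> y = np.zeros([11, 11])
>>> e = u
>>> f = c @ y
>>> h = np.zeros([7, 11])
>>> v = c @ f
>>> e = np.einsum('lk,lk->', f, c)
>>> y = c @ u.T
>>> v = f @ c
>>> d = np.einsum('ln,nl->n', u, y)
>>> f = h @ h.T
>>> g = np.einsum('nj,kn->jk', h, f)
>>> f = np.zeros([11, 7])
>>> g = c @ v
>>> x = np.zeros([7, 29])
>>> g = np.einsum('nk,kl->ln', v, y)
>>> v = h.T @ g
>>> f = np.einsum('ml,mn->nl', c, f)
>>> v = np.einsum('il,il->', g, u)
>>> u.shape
(7, 11)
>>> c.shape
(11, 11)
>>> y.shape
(11, 7)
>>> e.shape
()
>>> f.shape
(7, 11)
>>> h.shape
(7, 11)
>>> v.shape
()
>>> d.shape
(11,)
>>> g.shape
(7, 11)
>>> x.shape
(7, 29)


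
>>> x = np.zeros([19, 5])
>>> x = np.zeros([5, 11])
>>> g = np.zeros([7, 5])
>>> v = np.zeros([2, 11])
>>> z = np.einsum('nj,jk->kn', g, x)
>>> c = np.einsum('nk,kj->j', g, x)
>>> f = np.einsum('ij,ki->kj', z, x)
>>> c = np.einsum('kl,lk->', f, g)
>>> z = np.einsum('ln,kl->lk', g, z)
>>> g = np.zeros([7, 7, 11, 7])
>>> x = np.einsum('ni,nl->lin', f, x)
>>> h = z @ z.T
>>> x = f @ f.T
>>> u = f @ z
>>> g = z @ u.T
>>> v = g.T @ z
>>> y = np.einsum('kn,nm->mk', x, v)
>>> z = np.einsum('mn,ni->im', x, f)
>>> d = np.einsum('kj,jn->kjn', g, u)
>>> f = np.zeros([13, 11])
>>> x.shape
(5, 5)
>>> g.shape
(7, 5)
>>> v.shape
(5, 11)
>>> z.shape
(7, 5)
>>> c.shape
()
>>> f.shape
(13, 11)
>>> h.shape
(7, 7)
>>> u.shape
(5, 11)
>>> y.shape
(11, 5)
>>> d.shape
(7, 5, 11)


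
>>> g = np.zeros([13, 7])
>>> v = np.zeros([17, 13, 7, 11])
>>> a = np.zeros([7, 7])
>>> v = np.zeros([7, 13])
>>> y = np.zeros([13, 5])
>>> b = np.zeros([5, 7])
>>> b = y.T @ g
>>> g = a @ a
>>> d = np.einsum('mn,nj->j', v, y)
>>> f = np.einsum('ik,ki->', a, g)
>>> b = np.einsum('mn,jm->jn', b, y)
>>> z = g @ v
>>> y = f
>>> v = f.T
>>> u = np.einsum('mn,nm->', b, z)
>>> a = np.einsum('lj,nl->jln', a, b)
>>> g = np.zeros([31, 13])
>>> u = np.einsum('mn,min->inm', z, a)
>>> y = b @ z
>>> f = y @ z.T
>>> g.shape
(31, 13)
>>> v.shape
()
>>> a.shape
(7, 7, 13)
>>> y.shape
(13, 13)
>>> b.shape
(13, 7)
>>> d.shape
(5,)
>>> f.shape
(13, 7)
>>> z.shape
(7, 13)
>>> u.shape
(7, 13, 7)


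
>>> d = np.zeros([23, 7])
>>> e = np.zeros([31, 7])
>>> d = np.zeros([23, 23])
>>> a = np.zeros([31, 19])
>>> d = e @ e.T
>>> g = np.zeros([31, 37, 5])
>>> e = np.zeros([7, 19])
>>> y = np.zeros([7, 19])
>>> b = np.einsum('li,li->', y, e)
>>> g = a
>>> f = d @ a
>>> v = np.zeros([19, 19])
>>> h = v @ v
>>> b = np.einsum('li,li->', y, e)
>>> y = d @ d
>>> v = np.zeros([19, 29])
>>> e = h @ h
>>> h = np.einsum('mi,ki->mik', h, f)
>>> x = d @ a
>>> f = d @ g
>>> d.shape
(31, 31)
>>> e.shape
(19, 19)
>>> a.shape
(31, 19)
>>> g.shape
(31, 19)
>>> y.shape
(31, 31)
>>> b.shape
()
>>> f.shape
(31, 19)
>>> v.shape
(19, 29)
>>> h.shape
(19, 19, 31)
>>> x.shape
(31, 19)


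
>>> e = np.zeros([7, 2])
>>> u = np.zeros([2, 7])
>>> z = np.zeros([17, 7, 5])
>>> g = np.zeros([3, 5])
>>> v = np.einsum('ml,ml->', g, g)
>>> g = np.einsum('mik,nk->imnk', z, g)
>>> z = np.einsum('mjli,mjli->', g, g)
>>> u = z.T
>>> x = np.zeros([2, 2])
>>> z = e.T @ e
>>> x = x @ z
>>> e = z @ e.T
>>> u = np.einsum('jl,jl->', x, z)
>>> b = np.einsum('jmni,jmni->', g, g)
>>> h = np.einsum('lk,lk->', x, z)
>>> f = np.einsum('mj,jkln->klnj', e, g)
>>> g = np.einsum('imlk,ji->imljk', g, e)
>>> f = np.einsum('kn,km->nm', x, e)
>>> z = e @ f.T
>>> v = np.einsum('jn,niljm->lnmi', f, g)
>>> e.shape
(2, 7)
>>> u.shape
()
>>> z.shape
(2, 2)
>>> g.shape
(7, 17, 3, 2, 5)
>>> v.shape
(3, 7, 5, 17)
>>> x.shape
(2, 2)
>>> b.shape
()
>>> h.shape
()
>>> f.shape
(2, 7)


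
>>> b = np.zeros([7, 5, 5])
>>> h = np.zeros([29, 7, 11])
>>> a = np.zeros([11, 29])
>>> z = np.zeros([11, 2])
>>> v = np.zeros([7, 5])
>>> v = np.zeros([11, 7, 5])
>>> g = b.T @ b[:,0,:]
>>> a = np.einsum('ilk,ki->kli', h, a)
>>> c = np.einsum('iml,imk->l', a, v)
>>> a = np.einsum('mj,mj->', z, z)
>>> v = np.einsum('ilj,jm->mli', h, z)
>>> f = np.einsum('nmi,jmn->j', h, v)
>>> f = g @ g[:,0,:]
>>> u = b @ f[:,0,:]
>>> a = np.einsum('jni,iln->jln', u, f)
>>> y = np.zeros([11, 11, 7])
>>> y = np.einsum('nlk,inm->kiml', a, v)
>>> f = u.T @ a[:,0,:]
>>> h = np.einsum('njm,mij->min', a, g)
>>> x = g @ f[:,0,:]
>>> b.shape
(7, 5, 5)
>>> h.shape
(5, 5, 7)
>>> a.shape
(7, 5, 5)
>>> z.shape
(11, 2)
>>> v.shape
(2, 7, 29)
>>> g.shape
(5, 5, 5)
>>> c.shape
(29,)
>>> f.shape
(5, 5, 5)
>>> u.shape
(7, 5, 5)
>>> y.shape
(5, 2, 29, 5)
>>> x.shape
(5, 5, 5)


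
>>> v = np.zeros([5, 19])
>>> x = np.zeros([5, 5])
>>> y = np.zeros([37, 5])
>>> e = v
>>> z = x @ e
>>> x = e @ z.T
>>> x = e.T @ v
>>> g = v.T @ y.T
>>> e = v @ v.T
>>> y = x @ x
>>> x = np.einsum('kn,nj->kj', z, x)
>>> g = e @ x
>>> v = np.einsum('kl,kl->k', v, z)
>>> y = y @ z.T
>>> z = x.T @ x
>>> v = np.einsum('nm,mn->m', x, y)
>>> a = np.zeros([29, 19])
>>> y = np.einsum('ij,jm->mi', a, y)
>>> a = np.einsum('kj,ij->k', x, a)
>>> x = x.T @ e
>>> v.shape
(19,)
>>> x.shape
(19, 5)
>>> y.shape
(5, 29)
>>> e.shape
(5, 5)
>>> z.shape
(19, 19)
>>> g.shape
(5, 19)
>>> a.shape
(5,)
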